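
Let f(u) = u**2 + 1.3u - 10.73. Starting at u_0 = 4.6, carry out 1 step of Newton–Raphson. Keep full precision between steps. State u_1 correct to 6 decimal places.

3.037143

f'(u) = 2u + 1.3
u_0 = 4.600000: f = 16.410000, f' = 10.500000 → u_1 = 4.600000 - (16.410000)/(10.500000) = 3.037143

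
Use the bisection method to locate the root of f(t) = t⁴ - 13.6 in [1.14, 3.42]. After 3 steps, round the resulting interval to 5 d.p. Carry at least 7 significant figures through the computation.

[1.71000, 1.99500]

f(1.140000) = -11.911040, f(3.420000) = 123.205773 (opposite signs)
step 1: m = 2.280000, f(m) = 13.423363 > 0 → root in [1.140000, 2.280000]
step 2: m = 1.710000, f(m) = -5.049639 < 0 → root in [1.710000, 2.280000]
step 3: m = 1.995000, f(m) = 2.240599 > 0 → root in [1.710000, 1.995000]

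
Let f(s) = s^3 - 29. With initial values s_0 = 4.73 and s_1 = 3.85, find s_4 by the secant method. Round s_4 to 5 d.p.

Secant update: s_(k+1) = s_k − f(s_k)·(s_k − s_(k-1))/(f(s_k) − f(s_(k-1))).
f(s_0) = 76.823817, f(s_1) = 28.066625
s_2 = 3.850000 - (28.066625)·(3.850000 - 4.730000)/(28.066625 - (76.823817)) = 3.343436; f(s_2) = 8.374820
s_3 = 3.343436 - (8.374820)·(3.343436 - 3.850000)/(8.374820 - (28.066625)) = 3.127997; f(s_3) = 1.605473
s_4 = 3.127997 - (1.605473)·(3.127997 - 3.343436)/(1.605473 - (8.374820)) = 3.076902; f(s_4) = 0.130035

3.07690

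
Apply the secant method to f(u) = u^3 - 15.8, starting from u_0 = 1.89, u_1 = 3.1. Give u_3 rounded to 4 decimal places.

2.4792

f(u_0) = -9.048731, f(u_1) = 13.991000
u_2 = 3.100000 - (13.991000)·(3.100000 - 1.890000)/(13.991000 - (-9.048731)) = 2.365221; f(u_2) = -2.568314
u_3 = 2.365221 - (-2.568314)·(2.365221 - 3.100000)/(-2.568314 - (13.991000)) = 2.479184; f(u_3) = -0.562066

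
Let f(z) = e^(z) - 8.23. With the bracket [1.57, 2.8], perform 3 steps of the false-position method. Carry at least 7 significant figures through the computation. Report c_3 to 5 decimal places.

False-position update: c = (a·f(b) − b·f(a))/(f(b) − f(a)); replace the endpoint whose sign matches f(c).
f(1.570000) = -3.423352, f(2.800000) = 8.214647
step 1: c = 1.931808, f(c) = -1.328021 < 0 → new bracket [1.931808, 2.800000]
step 2: c = 2.052632, f(c) = -0.441631 < 0 → new bracket [2.052632, 2.800000]
step 3: c = 2.090761, f(c) = -0.138929 < 0 → new bracket [2.090761, 2.800000]

2.09076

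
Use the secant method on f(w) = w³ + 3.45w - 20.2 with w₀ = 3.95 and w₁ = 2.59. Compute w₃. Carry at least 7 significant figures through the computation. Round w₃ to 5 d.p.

2.31584

f(w_0) = 55.057375, f(w_1) = 6.109479
w_2 = 2.590000 - (6.109479)·(2.590000 - 3.950000)/(6.109479 - (55.057375)) = 2.420250; f(w_2) = 2.326749
w_3 = 2.420250 - (2.326749)·(2.420250 - 2.590000)/(2.326749 - (6.109479)) = 2.315838; f(w_3) = 0.209717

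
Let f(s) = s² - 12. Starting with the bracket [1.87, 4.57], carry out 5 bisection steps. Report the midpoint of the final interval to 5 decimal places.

3.43094

f(1.870000) = -8.503100, f(4.570000) = 8.884900 (opposite signs)
step 1: m = 3.220000, f(m) = -1.631600 < 0 → root in [3.220000, 4.570000]
step 2: m = 3.895000, f(m) = 3.171025 > 0 → root in [3.220000, 3.895000]
step 3: m = 3.557500, f(m) = 0.655806 > 0 → root in [3.220000, 3.557500]
step 4: m = 3.388750, f(m) = -0.516373 < 0 → root in [3.388750, 3.557500]
step 5: m = 3.473125, f(m) = 0.062597 > 0 → root in [3.388750, 3.473125]
Midpoint of [3.388750, 3.473125] = 3.430937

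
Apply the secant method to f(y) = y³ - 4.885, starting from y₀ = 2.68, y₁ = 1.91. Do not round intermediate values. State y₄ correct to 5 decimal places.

f(y_0) = 14.363832, f(y_1) = 2.082871
y_2 = 1.910000 - (2.082871)·(1.910000 - 2.680000)/(2.082871 - (14.363832)) = 1.779407; f(y_2) = 0.749115
y_3 = 1.779407 - (0.749115)·(1.779407 - 1.910000)/(0.749115 - (2.082871)) = 1.706058; f(y_3) = 0.080710
y_4 = 1.706058 - (0.080710)·(1.706058 - 1.779407)/(0.080710 - (0.749115)) = 1.697201; f(y_4) = 0.003773

1.69720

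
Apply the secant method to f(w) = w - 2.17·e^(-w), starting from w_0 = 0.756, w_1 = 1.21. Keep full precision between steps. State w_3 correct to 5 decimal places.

0.88987

f(w_0) = -0.262904, f(w_1) = 0.562912
w_2 = 1.210000 - (0.562912)·(1.210000 - 0.756000)/(0.562912 - (-0.262904)) = 0.900534; f(w_2) = 0.018748
w_3 = 0.900534 - (0.018748)·(0.900534 - 1.210000)/(0.018748 - (0.562912)) = 0.889872; f(w_3) = -0.001366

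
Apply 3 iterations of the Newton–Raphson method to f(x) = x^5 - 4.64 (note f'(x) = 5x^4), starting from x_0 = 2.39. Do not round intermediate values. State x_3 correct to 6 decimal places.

x_0 = 2.390000: f = 73.341127, f' = 163.140432 → x_1 = 2.390000 - (73.341127)/(163.140432) = 1.940442
x_1 = 1.940442: f = 22.870790, f' = 70.887955 → x_2 = 1.940442 - (22.870790)/(70.887955) = 1.617809
x_2 = 1.617809: f = 6.442455, f' = 34.251436 → x_3 = 1.617809 - (6.442455)/(34.251436) = 1.429716

1.429716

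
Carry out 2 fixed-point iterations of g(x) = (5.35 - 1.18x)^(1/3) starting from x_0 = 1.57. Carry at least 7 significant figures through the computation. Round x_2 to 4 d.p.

x_1 = g(1.570000) = 1.517918
x_2 = g(1.517918) = 1.526758

1.5268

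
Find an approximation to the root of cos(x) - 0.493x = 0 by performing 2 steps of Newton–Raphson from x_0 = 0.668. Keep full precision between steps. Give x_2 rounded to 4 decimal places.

1.0355

f'(x) = -sin(x) - 0.493
x_0 = 0.668000: f = 0.455738, f' = -1.112417 → x_1 = 0.668000 - (0.455738)/(-1.112417) = 1.077683
x_1 = 1.077683: f = -0.057927, f' = -1.373863 → x_2 = 1.077683 - (-0.057927)/(-1.373863) = 1.035519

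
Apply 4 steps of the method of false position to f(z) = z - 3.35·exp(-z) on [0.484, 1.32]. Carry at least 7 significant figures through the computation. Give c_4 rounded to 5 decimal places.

False-position update: c = (a·f(b) − b·f(a))/(f(b) − f(a)); replace the endpoint whose sign matches f(c).
f(0.484000) = -1.580649, f(1.320000) = 0.425097
step 1: c = 1.142819, f(c) = 0.074440 > 0 → new bracket [0.484000, 1.142819]
step 2: c = 1.113187, f(c) = 0.012678 > 0 → new bracket [0.484000, 1.113187]
step 3: c = 1.108181, f(c) = 0.002148 > 0 → new bracket [0.484000, 1.108181]
step 4: c = 1.107334, f(c) = 0.000364 > 0 → new bracket [0.484000, 1.107334]

1.10733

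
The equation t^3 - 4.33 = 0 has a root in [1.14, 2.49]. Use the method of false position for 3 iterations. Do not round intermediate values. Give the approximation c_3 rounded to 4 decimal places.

1.5958

f(1.140000) = -2.848456, f(2.490000) = 11.108249
step 1: c = 1.415525, f(c) = -1.493699 < 0 → new bracket [1.415525, 2.490000]
step 2: c = 1.542881, f(c) = -0.657197 < 0 → new bracket [1.542881, 2.490000]
step 3: c = 1.595786, f(c) = -0.266280 < 0 → new bracket [1.595786, 2.490000]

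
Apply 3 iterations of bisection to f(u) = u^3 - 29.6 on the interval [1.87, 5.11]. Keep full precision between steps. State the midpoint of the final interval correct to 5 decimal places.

f(1.870000) = -23.060797, f(5.110000) = 103.832831 (opposite signs)
step 1: m = 3.490000, f(m) = 12.908549 > 0 → root in [1.870000, 3.490000]
step 2: m = 2.680000, f(m) = -10.351168 < 0 → root in [2.680000, 3.490000]
step 3: m = 3.085000, f(m) = -0.239361 < 0 → root in [3.085000, 3.490000]
Midpoint of [3.085000, 3.490000] = 3.287500

3.28750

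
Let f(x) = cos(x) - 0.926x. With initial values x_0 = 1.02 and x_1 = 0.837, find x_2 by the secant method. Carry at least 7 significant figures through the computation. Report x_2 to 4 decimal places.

Secant update: x_(k+1) = x_k − f(x_k)·(x_k − x_(k-1))/(f(x_k) − f(x_(k-1))).
f(x_0) = -0.421154, f(x_1) = -0.105368
x_2 = 0.837000 - (-0.105368)·(0.837000 - 1.020000)/(-0.105368 - (-0.421154)) = 0.775938; f(x_2) = -0.004755

0.7759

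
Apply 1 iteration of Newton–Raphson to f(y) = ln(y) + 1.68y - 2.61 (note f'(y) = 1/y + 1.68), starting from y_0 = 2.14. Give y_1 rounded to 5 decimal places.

y_0 = 2.140000: f = 1.746006, f' = 2.147290 → y_1 = 2.140000 - (1.746006)/(2.147290) = 1.326879

1.32688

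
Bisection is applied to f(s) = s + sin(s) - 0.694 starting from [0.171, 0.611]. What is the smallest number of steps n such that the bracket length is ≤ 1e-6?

19

Initial width b − a = 0.611 − 0.171 = 0.440000.
After n steps the width is (b−a)/2^n; need (b−a)/2^n ≤ 1e-6.
So n ≥ log₂(0.440000/1e-6) = log₂(440000.0000) ≈ 18.7471.
Hence n = 19.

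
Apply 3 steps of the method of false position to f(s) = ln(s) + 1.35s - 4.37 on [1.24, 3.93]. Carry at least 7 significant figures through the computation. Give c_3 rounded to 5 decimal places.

2.54568

f(1.240000) = -2.480889, f(3.930000) = 2.304139
step 1: c = 2.634682, f(c) = 0.155582 > 0 → new bracket [1.240000, 2.634682]
step 2: c = 2.552379, f(c) = 0.012738 > 0 → new bracket [1.240000, 2.552379]
step 3: c = 2.545675, f(c) = 0.001058 > 0 → new bracket [1.240000, 2.545675]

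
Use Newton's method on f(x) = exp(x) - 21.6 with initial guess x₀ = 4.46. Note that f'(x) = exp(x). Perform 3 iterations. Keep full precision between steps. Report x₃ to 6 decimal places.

x_0 = 4.460000: f = 64.887509, f' = 86.487509 → x_1 = 4.460000 - (64.887509)/(86.487509) = 3.709747
x_1 = 3.709747: f = 19.243474, f' = 40.843474 → x_2 = 3.709747 - (19.243474)/(40.843474) = 3.238595
x_2 = 3.238595: f = 3.897880, f' = 25.497880 → x_3 = 3.238595 - (3.897880)/(25.497880) = 3.085725

3.085725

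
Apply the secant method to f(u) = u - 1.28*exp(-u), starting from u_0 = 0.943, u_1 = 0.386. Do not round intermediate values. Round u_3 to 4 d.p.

0.6618

f(u_0) = 0.444494, f(u_1) = -0.484106
u_2 = 0.386000 - (-0.484106)·(0.386000 - 0.943000)/(-0.484106 - (0.444494)) = 0.676380; f(u_2) = 0.025559
u_3 = 0.676380 - (0.025559)·(0.676380 - 0.386000)/(0.025559 - (-0.484106)) = 0.661818; f(u_3) = 0.001450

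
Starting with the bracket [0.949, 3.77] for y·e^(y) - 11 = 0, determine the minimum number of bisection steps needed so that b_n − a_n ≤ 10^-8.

Initial width b − a = 3.77 − 0.949 = 2.821000.
After n steps the width is (b−a)/2^n; need (b−a)/2^n ≤ 10^-8.
So n ≥ log₂(2.821000/10^-8) = log₂(282100000.0000) ≈ 28.0716.
Hence n = 29.

29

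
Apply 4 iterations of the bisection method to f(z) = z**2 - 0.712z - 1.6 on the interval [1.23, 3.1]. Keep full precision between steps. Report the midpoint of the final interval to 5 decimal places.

f(1.230000) = -0.962860, f(3.100000) = 5.802800 (opposite signs)
step 1: m = 2.165000, f(m) = 1.545745 > 0 → root in [1.230000, 2.165000]
step 2: m = 1.697500, f(m) = 0.072886 > 0 → root in [1.230000, 1.697500]
step 3: m = 1.463750, f(m) = -0.499626 < 0 → root in [1.463750, 1.697500]
step 4: m = 1.580625, f(m) = -0.227030 < 0 → root in [1.580625, 1.697500]
Midpoint of [1.580625, 1.697500] = 1.639063

1.63906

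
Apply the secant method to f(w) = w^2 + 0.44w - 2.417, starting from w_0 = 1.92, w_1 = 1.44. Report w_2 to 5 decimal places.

f(w_0) = 2.114200, f(w_1) = 0.290200
w_2 = 1.440000 - (0.290200)·(1.440000 - 1.920000)/(0.290200 - (2.114200)) = 1.363632; f(w_2) = 0.042489

1.36363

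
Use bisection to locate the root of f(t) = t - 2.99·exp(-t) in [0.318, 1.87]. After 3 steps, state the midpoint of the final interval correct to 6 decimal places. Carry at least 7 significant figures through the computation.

0.997000

f(0.318000) = -1.857532, f(1.870000) = 1.409170 (opposite signs)
step 1: m = 1.094000, f(m) = 0.092726 > 0 → root in [0.318000, 1.094000]
step 2: m = 0.706000, f(m) = -0.769908 < 0 → root in [0.706000, 1.094000]
step 3: m = 0.900000, f(m) = -0.315643 < 0 → root in [0.900000, 1.094000]
Midpoint of [0.900000, 1.094000] = 0.997000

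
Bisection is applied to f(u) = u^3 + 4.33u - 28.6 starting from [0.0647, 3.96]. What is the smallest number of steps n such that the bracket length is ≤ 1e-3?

Initial width b − a = 3.96 − 0.0647 = 3.895300.
After n steps the width is (b−a)/2^n; need (b−a)/2^n ≤ 1e-3.
So n ≥ log₂(3.895300/1e-3) = log₂(3895.3000) ≈ 11.9275.
Hence n = 12.

12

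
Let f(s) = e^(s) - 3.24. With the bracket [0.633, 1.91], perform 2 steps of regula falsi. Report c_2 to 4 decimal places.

1.1139

f(0.633000) = -1.356748, f(1.910000) = 3.513089
step 1: c = 0.988775, f(c) = -0.552060 < 0 → new bracket [0.988775, 1.910000]
step 2: c = 1.113880, f(c) = -0.193844 < 0 → new bracket [1.113880, 1.910000]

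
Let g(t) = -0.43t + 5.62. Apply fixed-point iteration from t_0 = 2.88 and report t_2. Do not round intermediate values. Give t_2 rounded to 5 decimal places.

t_1 = g(2.880000) = 4.381600
t_2 = g(4.381600) = 3.735912

3.73591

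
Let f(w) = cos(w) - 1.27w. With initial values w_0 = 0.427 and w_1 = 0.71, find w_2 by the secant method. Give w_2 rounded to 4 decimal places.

f(w_0) = 0.367922, f(w_1) = -0.143338
w_2 = 0.710000 - (-0.143338)·(0.710000 - 0.427000)/(-0.143338 - (0.367922)) = 0.630657; f(w_2) = 0.006705

0.6307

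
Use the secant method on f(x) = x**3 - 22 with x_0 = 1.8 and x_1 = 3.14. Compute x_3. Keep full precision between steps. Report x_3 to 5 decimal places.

2.78597

Secant update: x_(k+1) = x_k − f(x_k)·(x_k − x_(k-1))/(f(x_k) − f(x_(k-1))).
f(x_0) = -16.168000, f(x_1) = 8.959144
x_2 = 3.140000 - (8.959144)·(3.140000 - 1.800000)/(8.959144 - (-16.168000)) = 2.662220; f(x_2) = -3.131746
x_3 = 2.662220 - (-3.131746)·(2.662220 - 3.140000)/(-3.131746 - (8.959144)) = 2.785973; f(x_3) = -0.376266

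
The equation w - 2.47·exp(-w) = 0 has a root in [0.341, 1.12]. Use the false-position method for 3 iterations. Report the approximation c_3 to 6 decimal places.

0.953315

f(0.341000) = -1.415316, f(1.120000) = 0.314089
step 1: c = 0.978521, f(c) = 0.050130 > 0 → new bracket [0.341000, 0.978521]
step 2: c = 0.956712, f(c) = 0.007853 > 0 → new bracket [0.341000, 0.956712]
step 3: c = 0.953315, f(c) = 0.001226 > 0 → new bracket [0.341000, 0.953315]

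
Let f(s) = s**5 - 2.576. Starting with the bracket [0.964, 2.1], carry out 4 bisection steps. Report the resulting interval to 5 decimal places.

[1.17700, 1.24800]

f(0.964000) = -1.743498, f(2.100000) = 38.265010 (opposite signs)
step 1: m = 1.532000, f(m) = 5.863055 > 0 → root in [0.964000, 1.532000]
step 2: m = 1.248000, f(m) = 0.451422 > 0 → root in [0.964000, 1.248000]
step 3: m = 1.106000, f(m) = -0.921085 < 0 → root in [1.106000, 1.248000]
step 4: m = 1.177000, f(m) = -0.317176 < 0 → root in [1.177000, 1.248000]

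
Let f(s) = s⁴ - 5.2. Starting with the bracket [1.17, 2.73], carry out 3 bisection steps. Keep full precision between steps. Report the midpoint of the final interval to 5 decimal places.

f(1.170000) = -3.326113, f(2.730000) = 50.345718 (opposite signs)
step 1: m = 1.950000, f(m) = 9.259006 > 0 → root in [1.170000, 1.950000]
step 2: m = 1.560000, f(m) = 0.722409 > 0 → root in [1.170000, 1.560000]
step 3: m = 1.365000, f(m) = -1.728393 < 0 → root in [1.365000, 1.560000]
Midpoint of [1.365000, 1.560000] = 1.462500

1.46250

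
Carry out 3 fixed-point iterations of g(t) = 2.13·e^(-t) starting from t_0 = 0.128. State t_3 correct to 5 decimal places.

t_1 = g(0.128000) = 1.874088
t_2 = g(1.874088) = 0.326944
t_3 = g(0.326944) = 1.535994

1.53599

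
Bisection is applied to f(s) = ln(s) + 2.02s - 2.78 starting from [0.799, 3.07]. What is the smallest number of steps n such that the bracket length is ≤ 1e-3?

Initial width b − a = 3.07 − 0.799 = 2.271000.
After n steps the width is (b−a)/2^n; need (b−a)/2^n ≤ 1e-3.
So n ≥ log₂(2.271000/1e-3) = log₂(2271.0000) ≈ 11.1491.
Hence n = 12.

12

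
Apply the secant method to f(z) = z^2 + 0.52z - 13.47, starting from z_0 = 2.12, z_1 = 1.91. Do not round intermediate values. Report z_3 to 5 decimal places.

3.31576

f(z_0) = -7.873200, f(z_1) = -8.828700
z_2 = 1.910000 - (-8.828700)·(1.910000 - 2.120000)/(-8.828700 - (-7.873200)) = 3.850374; f(z_2) = 3.357571
z_3 = 3.850374 - (3.357571)·(3.850374 - 1.910000)/(3.357571 - (-8.828700)) = 3.315760; f(z_3) = -0.751538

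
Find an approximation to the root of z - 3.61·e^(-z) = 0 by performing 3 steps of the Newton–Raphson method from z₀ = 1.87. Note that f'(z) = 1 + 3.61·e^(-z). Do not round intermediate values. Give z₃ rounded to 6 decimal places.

1.146760

z_0 = 1.870000: f = 1.313614, f' = 1.556386 → z_1 = 1.870000 - (1.313614)/(1.556386) = 1.025985
z_1 = 1.025985: f = -0.267995, f' = 2.293980 → z_2 = 1.025985 - (-0.267995)/(2.293980) = 1.142810
z_2 = 1.142810: f = -0.008496, f' = 2.151307 → z_3 = 1.142810 - (-0.008496)/(2.151307) = 1.146760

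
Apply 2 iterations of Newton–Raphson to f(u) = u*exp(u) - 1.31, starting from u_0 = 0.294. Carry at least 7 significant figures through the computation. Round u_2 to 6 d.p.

Newton update: u ← u − f(u)/f'(u).
f'(u) = (u+1)*exp(u)
u_0 = 0.294000: f = -0.915516, f' = 1.736268 → u_1 = 0.294000 - (-0.915516)/(1.736268) = 0.821289
u_1 = 0.821289: f = 0.557142, f' = 4.140571 → u_2 = 0.821289 - (0.557142)/(4.140571) = 0.686732

0.686732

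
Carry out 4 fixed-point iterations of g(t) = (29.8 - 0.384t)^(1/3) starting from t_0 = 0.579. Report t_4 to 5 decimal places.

t_1 = g(0.579000) = 3.092582
t_2 = g(3.092582) = 3.058569
t_3 = g(3.058569) = 3.059035
t_4 = g(3.059035) = 3.059028

3.05903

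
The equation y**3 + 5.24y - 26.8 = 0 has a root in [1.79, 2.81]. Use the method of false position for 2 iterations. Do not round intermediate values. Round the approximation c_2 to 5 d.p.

2.40812

False-position update: c = (a·f(b) − b·f(a))/(f(b) − f(a)); replace the endpoint whose sign matches f(c).
f(1.790000) = -11.685061, f(2.810000) = 10.112441
step 1: c = 2.336795, f(c) = -1.794869 < 0 → new bracket [2.336795, 2.810000]
step 2: c = 2.408124, f(c) = -0.216566 < 0 → new bracket [2.408124, 2.810000]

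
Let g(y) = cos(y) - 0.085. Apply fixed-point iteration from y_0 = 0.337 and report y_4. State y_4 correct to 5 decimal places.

0.64137

y_1 = g(0.337000) = 0.858751
y_2 = g(0.858751) = 0.568384
y_3 = g(0.568384) = 0.757772
y_4 = g(0.757772) = 0.641369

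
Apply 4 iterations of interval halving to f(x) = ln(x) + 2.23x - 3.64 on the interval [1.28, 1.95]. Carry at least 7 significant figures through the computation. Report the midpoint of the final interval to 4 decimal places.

1.4684

f(1.280000) = -0.538740, f(1.950000) = 1.376329 (opposite signs)
step 1: m = 1.615000, f(m) = 0.440785 > 0 → root in [1.280000, 1.615000]
step 2: m = 1.447500, f(m) = -0.042237 < 0 → root in [1.447500, 1.615000]
step 3: m = 1.531250, f(m) = 0.200772 > 0 → root in [1.447500, 1.531250]
step 4: m = 1.489375, f(m) = 0.079663 > 0 → root in [1.447500, 1.489375]
Midpoint of [1.447500, 1.489375] = 1.468437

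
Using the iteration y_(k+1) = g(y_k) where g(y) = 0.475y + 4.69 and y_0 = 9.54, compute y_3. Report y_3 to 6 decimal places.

y_1 = g(9.540000) = 9.221500
y_2 = g(9.221500) = 9.070213
y_3 = g(9.070213) = 8.998351

8.998351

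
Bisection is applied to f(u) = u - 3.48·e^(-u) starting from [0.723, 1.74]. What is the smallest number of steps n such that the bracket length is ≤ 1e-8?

27

Initial width b − a = 1.74 − 0.723 = 1.017000.
After n steps the width is (b−a)/2^n; need (b−a)/2^n ≤ 1e-8.
So n ≥ log₂(1.017000/1e-8) = log₂(101700000.0000) ≈ 26.5997.
Hence n = 27.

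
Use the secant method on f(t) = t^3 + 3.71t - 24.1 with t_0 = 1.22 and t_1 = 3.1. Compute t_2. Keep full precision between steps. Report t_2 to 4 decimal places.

f(t_0) = -17.757952, f(t_1) = 17.192000
t_2 = 3.100000 - (17.192000)·(3.100000 - 1.220000)/(17.192000 - (-17.757952)) = 2.175222; f(t_2) = -5.737673

2.1752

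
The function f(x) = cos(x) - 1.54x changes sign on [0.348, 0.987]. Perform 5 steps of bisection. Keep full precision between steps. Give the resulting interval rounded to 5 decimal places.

f(0.348000) = 0.404137, f(0.987000) = -0.968785 (opposite signs)
step 1: m = 0.667500, f(m) = -0.242578 < 0 → root in [0.348000, 0.667500]
step 2: m = 0.507750, f(m) = 0.091906 > 0 → root in [0.507750, 0.667500]
step 3: m = 0.587625, f(m) = -0.072683 < 0 → root in [0.507750, 0.587625]
step 4: m = 0.547687, f(m) = 0.010292 > 0 → root in [0.547687, 0.587625]
step 5: m = 0.567656, f(m) = -0.031027 < 0 → root in [0.547687, 0.567656]

[0.54769, 0.56766]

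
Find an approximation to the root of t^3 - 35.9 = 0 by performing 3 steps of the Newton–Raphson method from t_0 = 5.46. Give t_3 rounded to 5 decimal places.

3.30359

Newton update: t ← t − f(t)/f'(t).
f'(t) = 3t^2
t_0 = 5.460000: f = 126.871336, f' = 89.434800 → t_1 = 5.460000 - (126.871336)/(89.434800) = 4.041410
t_1 = 4.041410: f = 30.108316, f' = 48.998978 → t_2 = 4.041410 - (30.108316)/(48.998978) = 3.426942
t_2 = 3.426942: f = 4.345754, f' = 35.231784 → t_3 = 3.426942 - (4.345754)/(35.231784) = 3.303594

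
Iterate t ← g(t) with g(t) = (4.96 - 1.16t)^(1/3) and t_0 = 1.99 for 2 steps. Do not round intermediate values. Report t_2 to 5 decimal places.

t_1 = g(1.990000) = 1.384106
t_2 = g(1.384106) = 1.496947

1.49695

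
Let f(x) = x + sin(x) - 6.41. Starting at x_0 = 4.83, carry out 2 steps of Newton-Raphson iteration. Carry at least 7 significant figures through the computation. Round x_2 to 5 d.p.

f'(x) = 1 + cos(x)
x_0 = 4.830000: f = -2.573092, f' = 1.117340 → x_1 = 4.830000 - (-2.573092)/(1.117340) = 7.132873
x_1 = 7.132873: f = 1.473947, f' = 1.660218 → x_2 = 7.132873 - (1.473947)/(1.660218) = 6.245070

6.24507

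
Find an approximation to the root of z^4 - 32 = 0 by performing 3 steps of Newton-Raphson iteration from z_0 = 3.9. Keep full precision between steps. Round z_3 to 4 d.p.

2.3996

f'(z) = 4z^3
z_0 = 3.900000: f = 199.344100, f' = 237.276000 → z_1 = 3.900000 - (199.344100)/(237.276000) = 3.059864
z_1 = 3.059864: f = 55.661424, f' = 114.595188 → z_2 = 3.059864 - (55.661424)/(114.595188) = 2.574142
z_2 = 2.574142: f = 11.906611, f' = 68.227181 → z_3 = 2.574142 - (11.906611)/(68.227181) = 2.399628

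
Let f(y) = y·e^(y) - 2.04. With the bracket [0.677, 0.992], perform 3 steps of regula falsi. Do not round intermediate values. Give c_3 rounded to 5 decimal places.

0.86157

f(0.677000) = -0.707688, f(0.992000) = 0.635049
step 1: c = 0.843020, f(c) = -0.081349 < 0 → new bracket [0.843020, 0.992000]
step 2: c = 0.859937, f(c) = -0.007957 < 0 → new bracket [0.859937, 0.992000]
step 3: c = 0.861572, f(c) = -0.000765 < 0 → new bracket [0.861572, 0.992000]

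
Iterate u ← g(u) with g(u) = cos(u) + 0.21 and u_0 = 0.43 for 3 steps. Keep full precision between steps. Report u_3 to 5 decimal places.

1.00813

u_1 = g(0.430000) = 1.118966
u_2 = g(1.118966) = 0.646613
u_3 = g(0.646613) = 1.008129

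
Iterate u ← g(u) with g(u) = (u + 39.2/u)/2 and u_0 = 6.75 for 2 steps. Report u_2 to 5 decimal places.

6.26102

u_1 = g(6.750000) = 6.278704
u_2 = g(6.278704) = 6.261015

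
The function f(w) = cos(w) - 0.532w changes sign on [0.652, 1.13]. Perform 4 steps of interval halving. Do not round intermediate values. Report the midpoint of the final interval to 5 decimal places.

f(0.652000) = 0.448008, f(1.130000) = -0.174500 (opposite signs)
step 1: m = 0.891000, f(m) = 0.154623 > 0 → root in [0.891000, 1.130000]
step 2: m = 1.010500, f(m) = -0.006149 < 0 → root in [0.891000, 1.010500]
step 3: m = 0.950750, f(m) = 0.075274 > 0 → root in [0.950750, 1.010500]
step 4: m = 0.980625, f(m) = 0.034811 > 0 → root in [0.980625, 1.010500]
Midpoint of [0.980625, 1.010500] = 0.995562

0.99556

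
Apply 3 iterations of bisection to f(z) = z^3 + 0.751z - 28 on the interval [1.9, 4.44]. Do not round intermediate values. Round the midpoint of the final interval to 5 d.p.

3.01125

f(1.900000) = -19.714100, f(4.440000) = 62.862824 (opposite signs)
step 1: m = 3.170000, f(m) = 6.235683 > 0 → root in [1.900000, 3.170000]
step 2: m = 2.535000, f(m) = -9.805735 < 0 → root in [2.535000, 3.170000]
step 3: m = 2.852500, f(m) = -2.647675 < 0 → root in [2.852500, 3.170000]
Midpoint of [2.852500, 3.170000] = 3.011250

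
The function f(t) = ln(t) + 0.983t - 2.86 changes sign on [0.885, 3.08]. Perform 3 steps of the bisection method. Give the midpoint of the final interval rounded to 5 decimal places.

f(0.885000) = -2.112213, f(3.080000) = 1.292570 (opposite signs)
step 1: m = 1.982500, f(m) = -0.226844 < 0 → root in [1.982500, 3.080000]
step 2: m = 2.531250, f(m) = 0.556932 > 0 → root in [1.982500, 2.531250]
step 3: m = 2.256875, f(m) = 0.172489 > 0 → root in [1.982500, 2.256875]
Midpoint of [1.982500, 2.256875] = 2.119687

2.11969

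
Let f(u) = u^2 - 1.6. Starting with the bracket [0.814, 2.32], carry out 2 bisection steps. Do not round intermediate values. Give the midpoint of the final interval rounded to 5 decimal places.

f(0.814000) = -0.937404, f(2.320000) = 3.782400 (opposite signs)
step 1: m = 1.567000, f(m) = 0.855489 > 0 → root in [0.814000, 1.567000]
step 2: m = 1.190500, f(m) = -0.182710 < 0 → root in [1.190500, 1.567000]
Midpoint of [1.190500, 1.567000] = 1.378750

1.37875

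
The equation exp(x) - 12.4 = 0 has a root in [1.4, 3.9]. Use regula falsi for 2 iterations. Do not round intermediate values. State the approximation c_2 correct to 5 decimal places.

f(1.400000) = -8.344800, f(3.900000) = 37.002449
step 1: c = 1.860050, f(c) = -5.975942 < 0 → new bracket [1.860050, 3.900000]
step 2: c = 2.143695, f(c) = -3.869096 < 0 → new bracket [2.143695, 3.900000]

2.14370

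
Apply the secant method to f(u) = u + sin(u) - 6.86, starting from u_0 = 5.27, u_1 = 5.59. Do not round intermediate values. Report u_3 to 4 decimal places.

6.5745

Secant update: u_(k+1) = u_k − f(u_k)·(u_k − u_(k-1))/(f(u_k) − f(u_(k-1))).
f(u_0) = -2.438522, f(u_1) = -1.908991
u_2 = 5.590000 - (-1.908991)·(5.590000 - 5.270000)/(-1.908991 - (-2.438522)) = 6.743619; f(u_2) = 0.327955
u_3 = 6.743619 - (0.327955)·(6.743619 - 5.590000)/(0.327955 - (-1.908991)) = 6.574488; f(u_3) = 0.001689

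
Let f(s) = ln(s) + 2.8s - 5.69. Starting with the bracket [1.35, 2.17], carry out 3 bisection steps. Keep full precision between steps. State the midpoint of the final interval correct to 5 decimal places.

f(1.350000) = -1.609895, f(2.170000) = 1.160727 (opposite signs)
step 1: m = 1.760000, f(m) = -0.196686 < 0 → root in [1.760000, 2.170000]
step 2: m = 1.965000, f(m) = 0.487492 > 0 → root in [1.760000, 1.965000]
step 3: m = 1.862500, f(m) = 0.146920 > 0 → root in [1.760000, 1.862500]
Midpoint of [1.760000, 1.862500] = 1.811250

1.81125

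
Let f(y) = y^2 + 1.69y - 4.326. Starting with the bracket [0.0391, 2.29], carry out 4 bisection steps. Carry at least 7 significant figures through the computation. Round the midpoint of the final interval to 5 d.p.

1.37557

f(0.039100) = -4.258392, f(2.290000) = 4.788200 (opposite signs)
step 1: m = 1.164550, f(m) = -1.001734 < 0 → root in [1.164550, 2.290000]
step 2: m = 1.727275, f(m) = 1.576574 > 0 → root in [1.164550, 1.727275]
step 3: m = 1.445912, f(m) = 0.208255 > 0 → root in [1.164550, 1.445912]
step 4: m = 1.305231, f(m) = -0.416531 < 0 → root in [1.305231, 1.445912]
Midpoint of [1.305231, 1.445912] = 1.375572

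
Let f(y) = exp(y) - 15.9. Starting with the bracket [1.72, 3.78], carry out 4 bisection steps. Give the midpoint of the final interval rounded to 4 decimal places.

2.8144

f(1.720000) = -10.315472, f(3.780000) = 27.916042 (opposite signs)
step 1: m = 2.750000, f(m) = -0.257368 < 0 → root in [2.750000, 3.780000]
step 2: m = 3.265000, f(m) = 10.280111 > 0 → root in [2.750000, 3.265000]
step 3: m = 3.007500, f(m) = 4.336745 > 0 → root in [2.750000, 3.007500]
step 4: m = 2.878750, f(m) = 1.892019 > 0 → root in [2.750000, 2.878750]
Midpoint of [2.750000, 2.878750] = 2.814375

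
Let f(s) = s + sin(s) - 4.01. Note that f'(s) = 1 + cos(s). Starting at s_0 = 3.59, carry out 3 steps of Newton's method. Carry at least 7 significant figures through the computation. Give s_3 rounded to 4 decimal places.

s_0 = 3.590000: f = -0.853531, f' = 0.098861 → s_1 = 3.590000 - (-0.853531)/(0.098861) = 12.223621
s_1 = 12.223621: f = 7.877542, f' = 1.941834 → s_2 = 12.223621 - (7.877542)/(1.941834) = 8.166867
s_2 = 8.166867: f = 5.108316, f' = 0.692195 → s_3 = 8.166867 - (5.108316)/(0.692195) = 0.786984

0.7870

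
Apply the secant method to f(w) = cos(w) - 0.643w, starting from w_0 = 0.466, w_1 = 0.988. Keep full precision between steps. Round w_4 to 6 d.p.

Secant update: w_(k+1) = w_k − f(w_k)·(w_k − w_(k-1))/(f(w_k) − f(w_(k-1))).
f(w_0) = 0.593735, f(w_1) = -0.084923
w_2 = 0.988000 - (-0.084923)·(0.988000 - 0.466000)/(-0.084923 - (0.593735)) = 0.922680; f(w_2) = 0.010402
w_3 = 0.922680 - (0.010402)·(0.922680 - 0.988000)/(0.010402 - (-0.084923)) = 0.929808; f(w_3) = 0.000121
w_4 = 0.929808 - (0.000121)·(0.929808 - 0.922680)/(0.000121 - (0.010402)) = 0.929892; f(w_4) = -0.000000

0.929892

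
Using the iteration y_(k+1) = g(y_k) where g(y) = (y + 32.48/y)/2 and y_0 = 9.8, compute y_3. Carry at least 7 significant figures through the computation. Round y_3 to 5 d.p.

y_1 = g(9.800000) = 6.557143
y_2 = g(6.557143) = 5.755260
y_3 = g(5.755260) = 5.699397

5.69940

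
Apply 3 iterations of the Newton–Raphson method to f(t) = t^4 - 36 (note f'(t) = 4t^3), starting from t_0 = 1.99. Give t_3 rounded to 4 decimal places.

t_0 = 1.990000: f = -20.317608, f' = 31.522396 → t_1 = 1.990000 - (-20.317608)/(31.522396) = 2.634545
t_1 = 2.634545: f = 12.175097, f' = 73.143702 → t_2 = 2.634545 - (12.175097)/(73.143702) = 2.468091
t_2 = 2.468091: f = 1.106027, f' = 60.137218 → t_3 = 2.468091 - (1.106027)/(60.137218) = 2.449699

2.4497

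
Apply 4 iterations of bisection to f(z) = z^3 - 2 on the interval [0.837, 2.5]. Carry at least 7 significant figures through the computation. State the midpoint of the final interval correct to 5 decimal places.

1.30472

f(0.837000) = -1.413624, f(2.500000) = 13.625000 (opposite signs)
step 1: m = 1.668500, f(m) = 2.644924 > 0 → root in [0.837000, 1.668500]
step 2: m = 1.252750, f(m) = -0.033956 < 0 → root in [1.252750, 1.668500]
step 3: m = 1.460625, f(m) = 1.116134 > 0 → root in [1.252750, 1.460625]
step 4: m = 1.356687, f(m) = 0.497120 > 0 → root in [1.252750, 1.356687]
Midpoint of [1.252750, 1.356687] = 1.304719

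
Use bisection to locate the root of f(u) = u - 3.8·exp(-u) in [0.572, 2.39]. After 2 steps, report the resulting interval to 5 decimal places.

f(0.572000) = -1.572703, f(2.390000) = 2.041807 (opposite signs)
step 1: m = 1.481000, f(m) = 0.616841 > 0 → root in [0.572000, 1.481000]
step 2: m = 1.026500, f(m) = -0.334883 < 0 → root in [1.026500, 1.481000]

[1.02650, 1.48100]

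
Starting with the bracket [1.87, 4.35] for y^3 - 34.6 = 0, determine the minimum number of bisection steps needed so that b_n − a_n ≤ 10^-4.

Initial width b − a = 4.35 − 1.87 = 2.480000.
After n steps the width is (b−a)/2^n; need (b−a)/2^n ≤ 10^-4.
So n ≥ log₂(2.480000/10^-4) = log₂(24800.0000) ≈ 14.5981.
Hence n = 15.

15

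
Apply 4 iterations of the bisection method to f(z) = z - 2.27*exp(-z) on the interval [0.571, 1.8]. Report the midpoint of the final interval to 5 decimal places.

0.91666

f(0.571000) = -0.711460, f(1.800000) = 1.424772 (opposite signs)
step 1: m = 1.185500, f(m) = 0.491803 > 0 → root in [0.571000, 1.185500]
step 2: m = 0.878250, f(m) = -0.064956 < 0 → root in [0.878250, 1.185500]
step 3: m = 1.031875, f(m) = 0.222987 > 0 → root in [0.878250, 1.031875]
step 4: m = 0.955062, f(m) = 0.081594 > 0 → root in [0.878250, 0.955062]
Midpoint of [0.878250, 0.955062] = 0.916656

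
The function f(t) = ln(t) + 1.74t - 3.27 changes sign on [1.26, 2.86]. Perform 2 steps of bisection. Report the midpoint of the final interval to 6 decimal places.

f(1.260000) = -0.846488, f(2.860000) = 2.757222 (opposite signs)
step 1: m = 2.060000, f(m) = 1.037106 > 0 → root in [1.260000, 2.060000]
step 2: m = 1.660000, f(m) = 0.125218 > 0 → root in [1.260000, 1.660000]
Midpoint of [1.260000, 1.660000] = 1.460000

1.460000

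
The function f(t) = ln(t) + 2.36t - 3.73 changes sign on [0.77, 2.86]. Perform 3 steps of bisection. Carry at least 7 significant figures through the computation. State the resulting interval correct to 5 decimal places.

f(0.770000) = -2.174165, f(2.860000) = 4.070422 (opposite signs)
step 1: m = 1.815000, f(m) = 1.149485 > 0 → root in [0.770000, 1.815000]
step 2: m = 1.292500, f(m) = -0.423122 < 0 → root in [1.292500, 1.815000]
step 3: m = 1.553750, f(m) = 0.377521 > 0 → root in [1.292500, 1.553750]

[1.29250, 1.55375]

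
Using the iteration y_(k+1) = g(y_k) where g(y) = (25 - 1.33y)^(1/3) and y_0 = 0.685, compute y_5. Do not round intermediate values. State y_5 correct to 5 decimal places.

y_1 = g(0.685000) = 2.888058
y_2 = g(2.888058) = 2.765865
y_3 = g(2.765865) = 2.772928
y_4 = g(2.772928) = 2.772521
y_5 = g(2.772521) = 2.772544

2.77254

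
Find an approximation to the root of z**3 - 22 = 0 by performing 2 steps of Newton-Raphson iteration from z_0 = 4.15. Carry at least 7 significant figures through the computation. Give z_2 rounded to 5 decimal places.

2.84784

f'(z) = 3z**2
z_0 = 4.150000: f = 49.473375, f' = 51.667500 → z_1 = 4.150000 - (49.473375)/(51.667500) = 3.192466
z_1 = 3.192466: f = 10.537108, f' = 30.575522 → z_2 = 3.192466 - (10.537108)/(30.575522) = 2.847841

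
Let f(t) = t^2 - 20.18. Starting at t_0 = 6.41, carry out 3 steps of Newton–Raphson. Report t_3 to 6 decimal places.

4.492224

Newton update: t ← t − f(t)/f'(t).
f'(t) = 2t
t_0 = 6.410000: f = 20.908100, f' = 12.820000 → t_1 = 6.410000 - (20.908100)/(12.820000) = 4.779103
t_1 = 4.779103: f = 2.659825, f' = 9.558206 → t_2 = 4.779103 - (2.659825)/(9.558206) = 4.500826
t_2 = 4.500826: f = 0.077438, f' = 9.001653 → t_3 = 4.500826 - (0.077438)/(9.001653) = 4.492224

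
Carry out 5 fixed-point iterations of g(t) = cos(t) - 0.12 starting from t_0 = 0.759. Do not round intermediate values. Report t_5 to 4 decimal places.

0.6575

t_1 = g(0.759000) = 0.605525
t_2 = g(0.605525) = 0.702204
t_3 = g(0.702204) = 0.643421
t_4 = g(0.643421) = 0.680048
t_5 = g(0.680048) = 0.657542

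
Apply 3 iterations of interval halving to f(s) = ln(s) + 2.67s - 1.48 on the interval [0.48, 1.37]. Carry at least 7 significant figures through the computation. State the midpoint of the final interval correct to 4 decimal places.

f(0.480000) = -0.932369, f(1.370000) = 2.492711 (opposite signs)
step 1: m = 0.925000, f(m) = 0.911788 > 0 → root in [0.480000, 0.925000]
step 2: m = 0.702500, f(m) = 0.042565 > 0 → root in [0.480000, 0.702500]
step 3: m = 0.591250, f(m) = -0.426879 < 0 → root in [0.591250, 0.702500]
Midpoint of [0.591250, 0.702500] = 0.646875

0.6469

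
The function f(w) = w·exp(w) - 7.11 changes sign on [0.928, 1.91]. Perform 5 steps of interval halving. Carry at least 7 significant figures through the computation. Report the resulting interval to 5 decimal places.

[1.51106, 1.54175]

f(0.928000) = -4.762675, f(1.910000) = 5.788400 (opposite signs)
step 1: m = 1.419000, f(m) = -1.245294 < 0 → root in [1.419000, 1.910000]
step 2: m = 1.664500, f(m) = 1.683605 > 0 → root in [1.419000, 1.664500]
step 3: m = 1.541750, f(m) = 0.094228 > 0 → root in [1.419000, 1.541750]
step 4: m = 1.480375, f(m) = -0.604354 < 0 → root in [1.480375, 1.541750]
step 5: m = 1.511062, f(m) = -0.262555 < 0 → root in [1.511062, 1.541750]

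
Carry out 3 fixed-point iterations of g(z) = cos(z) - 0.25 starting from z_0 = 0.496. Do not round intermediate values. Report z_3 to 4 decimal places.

z_1 = g(0.496000) = 0.629493
z_2 = g(0.629493) = 0.558326
z_3 = g(0.558326) = 0.598143

0.5981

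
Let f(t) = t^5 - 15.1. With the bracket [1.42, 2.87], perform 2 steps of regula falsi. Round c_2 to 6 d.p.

f(1.420000) = -9.326466, f(2.870000) = 179.619517
step 1: c = 1.491573, f(c) = -7.717182 < 0 → new bracket [1.491573, 2.870000]
step 2: c = 1.548356, f(c) = -6.200739 < 0 → new bracket [1.548356, 2.870000]

1.548356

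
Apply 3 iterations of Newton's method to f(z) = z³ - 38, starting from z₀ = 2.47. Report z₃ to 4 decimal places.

3.3623

f'(z) = 3z²
z_0 = 2.470000: f = -22.930777, f' = 18.302700 → z_1 = 2.470000 - (-22.930777)/(18.302700) = 3.722863
z_1 = 3.722863: f = 13.597801, f' = 41.579128 → z_2 = 3.722863 - (13.597801)/(41.579128) = 3.395829
z_2 = 3.395829: f = 1.159520, f' = 34.594959 → z_3 = 3.395829 - (1.159520)/(34.594959) = 3.362312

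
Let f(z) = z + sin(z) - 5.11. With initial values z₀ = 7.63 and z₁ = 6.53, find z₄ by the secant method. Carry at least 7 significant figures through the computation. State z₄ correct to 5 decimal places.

Secant update: z_(k+1) = z_k − f(z_k)·(z_k − z_(k-1))/(f(z_k) − f(z_(k-1))).
f(z_0) = 3.495021, f(z_1) = 1.664316
z_2 = 6.530000 - (1.664316)·(6.530000 - 7.630000)/(1.664316 - (3.495021)) = 5.529976; f(z_2) = -0.264007
z_3 = 5.529976 - (-0.264007)·(5.529976 - 6.530000)/(-0.264007 - (1.664316)) = 5.666890; f(z_3) = -0.021127
z_4 = 5.666890 - (-0.021127)·(5.666890 - 5.529976)/(-0.021127 - (-0.264007)) = 5.678799; f(z_4) = 0.000542

5.67880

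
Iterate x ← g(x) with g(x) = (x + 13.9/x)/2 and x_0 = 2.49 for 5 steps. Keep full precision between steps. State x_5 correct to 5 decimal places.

3.72827

x_1 = g(2.490000) = 4.036165
x_2 = g(4.036165) = 3.740014
x_3 = g(3.740014) = 3.728289
x_4 = g(3.728289) = 3.728270
x_5 = g(3.728270) = 3.728270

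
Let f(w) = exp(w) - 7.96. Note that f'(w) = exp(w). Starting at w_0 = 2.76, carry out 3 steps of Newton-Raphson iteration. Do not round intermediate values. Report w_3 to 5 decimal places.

2.07457

w_0 = 2.760000: f = 7.839843, f' = 15.799843 → w_1 = 2.760000 - (7.839843)/(15.799843) = 2.263802
w_1 = 2.263802: f = 1.659598, f' = 9.619598 → w_2 = 2.263802 - (1.659598)/(9.619598) = 2.091280
w_2 = 2.091280: f = 0.135270, f' = 8.095270 → w_3 = 2.091280 - (0.135270)/(8.095270) = 2.074570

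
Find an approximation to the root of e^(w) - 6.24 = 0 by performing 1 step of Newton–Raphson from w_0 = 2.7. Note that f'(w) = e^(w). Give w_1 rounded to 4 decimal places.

2.1194

w_0 = 2.700000: f = 8.639732, f' = 14.879732 → w_1 = 2.700000 - (8.639732)/(14.879732) = 2.119362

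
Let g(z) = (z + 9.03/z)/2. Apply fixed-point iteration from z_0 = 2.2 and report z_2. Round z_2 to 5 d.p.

3.00844

z_1 = g(2.200000) = 3.152273
z_2 = g(3.152273) = 3.008436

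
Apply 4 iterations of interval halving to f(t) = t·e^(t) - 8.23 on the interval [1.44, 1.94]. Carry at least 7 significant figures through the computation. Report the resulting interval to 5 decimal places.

f(1.440000) = -2.152198, f(1.940000) = 5.269977 (opposite signs)
step 1: m = 1.690000, f(m) = 0.928922 > 0 → root in [1.440000, 1.690000]
step 2: m = 1.565000, f(m) = -0.745114 < 0 → root in [1.565000, 1.690000]
step 3: m = 1.627500, f(m) = 0.055816 > 0 → root in [1.565000, 1.627500]
step 4: m = 1.596250, f(m) = -0.353315 < 0 → root in [1.596250, 1.627500]

[1.59625, 1.62750]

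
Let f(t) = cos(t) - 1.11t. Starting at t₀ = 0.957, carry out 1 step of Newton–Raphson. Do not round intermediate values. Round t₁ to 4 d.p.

0.7047

f'(t) = -sin(t) - 1.11
t_0 = 0.957000: f = -0.486295, f' = -1.927467 → t_1 = 0.957000 - (-0.486295)/(-1.927467) = 0.704703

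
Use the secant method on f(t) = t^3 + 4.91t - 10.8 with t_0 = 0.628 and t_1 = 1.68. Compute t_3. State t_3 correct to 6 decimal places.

1.500923

f(t_0) = -7.468847, f(t_1) = 2.190432
t_2 = 1.680000 - (2.190432)·(1.680000 - 0.628000)/(2.190432 - (-7.468847)) = 1.441438; f(t_2) = -0.727598
t_3 = 1.441438 - (-0.727598)·(1.441438 - 1.680000)/(-0.727598 - (2.190432)) = 1.500923; f(t_3) = -0.049239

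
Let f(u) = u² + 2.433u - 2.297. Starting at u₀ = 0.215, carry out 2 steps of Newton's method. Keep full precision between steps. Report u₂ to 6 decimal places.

0.728976

Newton update: u ← u − f(u)/f'(u).
f'(u) = 2u + 2.433
u_0 = 0.215000: f = -1.727680, f' = 2.863000 → u_1 = 0.215000 - (-1.727680)/(2.863000) = 0.818451
u_1 = 0.818451: f = 0.364153, f' = 4.069902 → u_2 = 0.818451 - (0.364153)/(4.069902) = 0.728976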